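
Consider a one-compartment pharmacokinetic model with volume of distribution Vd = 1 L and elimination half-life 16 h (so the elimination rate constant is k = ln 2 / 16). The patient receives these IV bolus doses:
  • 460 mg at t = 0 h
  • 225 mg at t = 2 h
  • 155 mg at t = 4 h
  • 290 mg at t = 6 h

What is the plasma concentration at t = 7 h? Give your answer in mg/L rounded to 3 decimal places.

934.665 mg/L

k = ln 2 / 16 = 0.04332 per h
Dose 1 (460 mg at t=0 h): 460·exp(−0.04332·7) = 339.670 mg/L
Dose 2 (225 mg at t=2 h): 225·exp(−0.04332·5) = 181.180 mg/L
Dose 3 (155 mg at t=4 h): 155·exp(−0.04332·3) = 136.110 mg/L
Dose 4 (290 mg at t=6 h): 290·exp(−0.04332·1) = 277.705 mg/L
C(7) = 339.670 + 181.180 + 136.110 + 277.705 = 934.665 mg/L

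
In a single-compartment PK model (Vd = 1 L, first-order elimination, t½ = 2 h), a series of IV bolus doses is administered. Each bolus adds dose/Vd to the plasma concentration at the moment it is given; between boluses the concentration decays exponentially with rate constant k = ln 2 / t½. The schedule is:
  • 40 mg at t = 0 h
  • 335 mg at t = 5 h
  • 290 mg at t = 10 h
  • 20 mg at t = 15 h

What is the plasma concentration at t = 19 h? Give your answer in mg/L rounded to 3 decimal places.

20.489 mg/L

k = ln 2 / 2 = 0.34657 per h
Dose 1 (40 mg at t=0 h): 40·exp(−0.34657·19) = 0.055 mg/L
Dose 2 (335 mg at t=5 h): 335·exp(−0.34657·14) = 2.617 mg/L
Dose 3 (290 mg at t=10 h): 290·exp(−0.34657·9) = 12.816 mg/L
Dose 4 (20 mg at t=15 h): 20·exp(−0.34657·4) = 5.000 mg/L
C(19) = 0.055 + 2.617 + 12.816 + 5.000 = 20.489 mg/L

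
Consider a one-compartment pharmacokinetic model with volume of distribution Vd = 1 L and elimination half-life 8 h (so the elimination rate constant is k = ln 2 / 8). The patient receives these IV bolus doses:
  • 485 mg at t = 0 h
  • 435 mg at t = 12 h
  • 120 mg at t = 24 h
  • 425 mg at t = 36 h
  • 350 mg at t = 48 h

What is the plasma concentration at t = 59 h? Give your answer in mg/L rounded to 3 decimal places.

k = ln 2 / 8 = 0.08664 per h
Dose 1 (485 mg at t=0 h): 485·exp(−0.08664·59) = 2.922 mg/L
Dose 2 (435 mg at t=12 h): 435·exp(−0.08664·47) = 7.412 mg/L
Dose 3 (120 mg at t=24 h): 120·exp(−0.08664·35) = 5.783 mg/L
Dose 4 (425 mg at t=36 h): 425·exp(−0.08664·23) = 57.933 mg/L
Dose 5 (350 mg at t=48 h): 350·exp(−0.08664·11) = 134.943 mg/L
C(59) = 2.922 + 7.412 + 5.783 + 57.933 + 134.943 = 208.994 mg/L

208.994 mg/L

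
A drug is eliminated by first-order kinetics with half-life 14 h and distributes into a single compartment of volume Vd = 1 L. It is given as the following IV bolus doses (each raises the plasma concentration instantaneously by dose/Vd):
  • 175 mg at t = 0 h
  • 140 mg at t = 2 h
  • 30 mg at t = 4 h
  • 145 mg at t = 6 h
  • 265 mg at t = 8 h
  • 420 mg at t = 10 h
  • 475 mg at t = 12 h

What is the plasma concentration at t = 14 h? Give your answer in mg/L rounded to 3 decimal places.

1252.303 mg/L

k = ln 2 / 14 = 0.04951 per h
Dose 1 (175 mg at t=0 h): 175·exp(−0.04951·14) = 87.500 mg/L
Dose 2 (140 mg at t=2 h): 140·exp(−0.04951·12) = 77.286 mg/L
Dose 3 (30 mg at t=4 h): 30·exp(−0.04951·10) = 18.285 mg/L
Dose 4 (145 mg at t=6 h): 145·exp(−0.04951·8) = 97.578 mg/L
Dose 5 (265 mg at t=8 h): 265·exp(−0.04951·6) = 196.894 mg/L
Dose 6 (420 mg at t=10 h): 420·exp(−0.04951·4) = 344.541 mg/L
Dose 7 (475 mg at t=12 h): 475·exp(−0.04951·2) = 430.219 mg/L
C(14) = 87.500 + 77.286 + 18.285 + 97.578 + 196.894 + 344.541 + 430.219 = 1252.303 mg/L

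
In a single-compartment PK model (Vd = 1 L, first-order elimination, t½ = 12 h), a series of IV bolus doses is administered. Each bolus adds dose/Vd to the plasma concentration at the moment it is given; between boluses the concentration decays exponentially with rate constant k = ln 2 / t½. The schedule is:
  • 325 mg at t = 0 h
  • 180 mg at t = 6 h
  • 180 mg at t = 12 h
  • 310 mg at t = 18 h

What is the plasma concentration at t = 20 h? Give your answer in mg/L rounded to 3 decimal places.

572.121 mg/L

k = ln 2 / 12 = 0.05776 per h
Dose 1 (325 mg at t=0 h): 325·exp(−0.05776·20) = 102.369 mg/L
Dose 2 (180 mg at t=6 h): 180·exp(−0.05776·14) = 80.181 mg/L
Dose 3 (180 mg at t=12 h): 180·exp(−0.05776·8) = 113.393 mg/L
Dose 4 (310 mg at t=18 h): 310·exp(−0.05776·2) = 276.179 mg/L
C(20) = 102.369 + 80.181 + 113.393 + 276.179 = 572.121 mg/L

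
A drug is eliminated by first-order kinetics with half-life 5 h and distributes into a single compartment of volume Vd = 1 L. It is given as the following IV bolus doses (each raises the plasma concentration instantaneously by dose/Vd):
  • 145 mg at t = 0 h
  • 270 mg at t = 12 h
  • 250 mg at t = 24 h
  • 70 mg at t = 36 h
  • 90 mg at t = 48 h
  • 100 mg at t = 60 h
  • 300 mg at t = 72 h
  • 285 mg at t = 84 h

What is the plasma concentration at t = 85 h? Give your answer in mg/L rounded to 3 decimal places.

301.390 mg/L

k = ln 2 / 5 = 0.13863 per h
Dose 1 (145 mg at t=0 h): 145·exp(−0.13863·85) = 0.001 mg/L
Dose 2 (270 mg at t=12 h): 270·exp(−0.13863·73) = 0.011 mg/L
Dose 3 (250 mg at t=24 h): 250·exp(−0.13863·61) = 0.053 mg/L
Dose 4 (70 mg at t=36 h): 70·exp(−0.13863·49) = 0.079 mg/L
Dose 5 (90 mg at t=48 h): 90·exp(−0.13863·37) = 0.533 mg/L
Dose 6 (100 mg at t=60 h): 100·exp(−0.13863·25) = 3.125 mg/L
Dose 7 (300 mg at t=72 h): 300·exp(−0.13863·13) = 49.482 mg/L
Dose 8 (285 mg at t=84 h): 285·exp(−0.13863·1) = 248.107 mg/L
C(85) = 0.001 + 0.011 + 0.053 + 0.079 + 0.533 + 3.125 + 49.482 + 248.107 = 301.390 mg/L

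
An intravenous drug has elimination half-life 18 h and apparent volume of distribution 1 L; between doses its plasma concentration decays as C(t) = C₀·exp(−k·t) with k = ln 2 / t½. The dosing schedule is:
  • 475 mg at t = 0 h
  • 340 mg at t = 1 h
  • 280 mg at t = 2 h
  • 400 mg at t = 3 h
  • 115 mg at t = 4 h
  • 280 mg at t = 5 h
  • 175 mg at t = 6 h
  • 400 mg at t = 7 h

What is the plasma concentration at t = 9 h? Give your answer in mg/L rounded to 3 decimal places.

1978.196 mg/L

k = ln 2 / 18 = 0.03851 per h
Dose 1 (475 mg at t=0 h): 475·exp(−0.03851·9) = 335.876 mg/L
Dose 2 (340 mg at t=1 h): 340·exp(−0.03851·8) = 249.855 mg/L
Dose 3 (280 mg at t=2 h): 280·exp(−0.03851·7) = 213.841 mg/L
Dose 4 (400 mg at t=3 h): 400·exp(−0.03851·6) = 317.480 mg/L
Dose 5 (115 mg at t=4 h): 115·exp(−0.03851·5) = 94.859 mg/L
Dose 6 (280 mg at t=5 h): 280·exp(−0.03851·4) = 240.028 mg/L
Dose 7 (175 mg at t=6 h): 175·exp(−0.03851·3) = 155.907 mg/L
Dose 8 (400 mg at t=7 h): 400·exp(−0.03851·2) = 370.350 mg/L
C(9) = 335.876 + 249.855 + 213.841 + 317.480 + 94.859 + 240.028 + 155.907 + 370.350 = 1978.196 mg/L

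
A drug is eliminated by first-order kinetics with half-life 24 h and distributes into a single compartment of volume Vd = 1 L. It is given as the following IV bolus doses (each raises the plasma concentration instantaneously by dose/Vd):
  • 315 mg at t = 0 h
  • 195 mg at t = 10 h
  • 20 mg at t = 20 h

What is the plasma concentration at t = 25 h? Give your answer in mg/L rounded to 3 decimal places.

k = ln 2 / 24 = 0.02888 per h
Dose 1 (315 mg at t=0 h): 315·exp(−0.02888·25) = 153.016 mg/L
Dose 2 (195 mg at t=10 h): 195·exp(−0.02888·15) = 126.442 mg/L
Dose 3 (20 mg at t=20 h): 20·exp(−0.02888·5) = 17.311 mg/L
C(25) = 153.016 + 126.442 + 17.311 = 296.769 mg/L

296.769 mg/L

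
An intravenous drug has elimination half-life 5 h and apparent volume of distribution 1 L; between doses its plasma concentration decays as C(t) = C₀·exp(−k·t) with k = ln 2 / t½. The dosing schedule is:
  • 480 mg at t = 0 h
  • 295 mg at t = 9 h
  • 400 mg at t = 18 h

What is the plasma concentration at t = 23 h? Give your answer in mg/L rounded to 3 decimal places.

262.151 mg/L

k = ln 2 / 5 = 0.13863 per h
Dose 1 (480 mg at t=0 h): 480·exp(−0.13863·23) = 19.793 mg/L
Dose 2 (295 mg at t=9 h): 295·exp(−0.13863·14) = 42.358 mg/L
Dose 3 (400 mg at t=18 h): 400·exp(−0.13863·5) = 200.000 mg/L
C(23) = 19.793 + 42.358 + 200.000 = 262.151 mg/L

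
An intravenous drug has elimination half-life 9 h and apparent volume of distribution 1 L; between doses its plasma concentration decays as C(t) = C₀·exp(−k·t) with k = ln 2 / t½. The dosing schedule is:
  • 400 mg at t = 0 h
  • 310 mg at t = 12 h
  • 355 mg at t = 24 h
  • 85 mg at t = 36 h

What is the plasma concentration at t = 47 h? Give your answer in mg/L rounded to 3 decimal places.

128.460 mg/L

k = ln 2 / 9 = 0.07702 per h
Dose 1 (400 mg at t=0 h): 400·exp(−0.07702·47) = 10.716 mg/L
Dose 2 (310 mg at t=12 h): 310·exp(−0.07702·35) = 20.926 mg/L
Dose 3 (355 mg at t=24 h): 355·exp(−0.07702·23) = 60.385 mg/L
Dose 4 (85 mg at t=36 h): 85·exp(−0.07702·11) = 36.433 mg/L
C(47) = 10.716 + 20.926 + 60.385 + 36.433 = 128.460 mg/L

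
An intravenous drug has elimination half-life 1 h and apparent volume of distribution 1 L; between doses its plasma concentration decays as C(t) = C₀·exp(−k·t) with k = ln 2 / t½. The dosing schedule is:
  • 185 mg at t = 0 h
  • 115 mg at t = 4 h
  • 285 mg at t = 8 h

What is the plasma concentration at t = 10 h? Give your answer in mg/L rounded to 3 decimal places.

k = ln 2 / 1 = 0.69315 per h
Dose 1 (185 mg at t=0 h): 185·exp(−0.69315·10) = 0.181 mg/L
Dose 2 (115 mg at t=4 h): 115·exp(−0.69315·6) = 1.797 mg/L
Dose 3 (285 mg at t=8 h): 285·exp(−0.69315·2) = 71.250 mg/L
C(10) = 0.181 + 1.797 + 71.250 = 73.228 mg/L

73.228 mg/L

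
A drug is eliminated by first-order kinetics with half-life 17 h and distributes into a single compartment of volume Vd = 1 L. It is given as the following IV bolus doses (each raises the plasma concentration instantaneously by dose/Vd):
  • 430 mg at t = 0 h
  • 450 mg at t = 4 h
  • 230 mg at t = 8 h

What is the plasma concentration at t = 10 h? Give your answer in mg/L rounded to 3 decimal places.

850.350 mg/L

k = ln 2 / 17 = 0.04077 per h
Dose 1 (430 mg at t=0 h): 430·exp(−0.04077·10) = 286.017 mg/L
Dose 2 (450 mg at t=4 h): 450·exp(−0.04077·6) = 352.344 mg/L
Dose 3 (230 mg at t=8 h): 230·exp(−0.04077·2) = 211.989 mg/L
C(10) = 286.017 + 352.344 + 211.989 = 850.350 mg/L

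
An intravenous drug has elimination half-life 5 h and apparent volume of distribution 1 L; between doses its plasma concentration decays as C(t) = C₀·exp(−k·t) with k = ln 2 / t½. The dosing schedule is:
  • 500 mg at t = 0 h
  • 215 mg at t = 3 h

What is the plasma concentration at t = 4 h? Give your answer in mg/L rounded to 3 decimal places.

474.343 mg/L

k = ln 2 / 5 = 0.13863 per h
Dose 1 (500 mg at t=0 h): 500·exp(−0.13863·4) = 287.175 mg/L
Dose 2 (215 mg at t=3 h): 215·exp(−0.13863·1) = 187.168 mg/L
C(4) = 287.175 + 187.168 = 474.343 mg/L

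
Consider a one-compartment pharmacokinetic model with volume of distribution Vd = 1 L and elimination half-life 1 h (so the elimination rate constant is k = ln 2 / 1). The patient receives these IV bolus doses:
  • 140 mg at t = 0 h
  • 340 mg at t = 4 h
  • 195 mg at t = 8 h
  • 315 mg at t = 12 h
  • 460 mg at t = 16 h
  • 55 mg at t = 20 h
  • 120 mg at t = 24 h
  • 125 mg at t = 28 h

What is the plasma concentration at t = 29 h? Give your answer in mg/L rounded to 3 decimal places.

k = ln 2 / 1 = 0.69315 per h
Dose 1 (140 mg at t=0 h): 140·exp(−0.69315·29) = 0.000 mg/L
Dose 2 (340 mg at t=4 h): 340·exp(−0.69315·25) = 0.000 mg/L
Dose 3 (195 mg at t=8 h): 195·exp(−0.69315·21) = 0.000 mg/L
Dose 4 (315 mg at t=12 h): 315·exp(−0.69315·17) = 0.002 mg/L
Dose 5 (460 mg at t=16 h): 460·exp(−0.69315·13) = 0.056 mg/L
Dose 6 (55 mg at t=20 h): 55·exp(−0.69315·9) = 0.107 mg/L
Dose 7 (120 mg at t=24 h): 120·exp(−0.69315·5) = 3.750 mg/L
Dose 8 (125 mg at t=28 h): 125·exp(−0.69315·1) = 62.500 mg/L
C(29) = 0.000 + 0.000 + 0.000 + 0.002 + 0.056 + 0.107 + 3.750 + 62.500 = 66.416 mg/L

66.416 mg/L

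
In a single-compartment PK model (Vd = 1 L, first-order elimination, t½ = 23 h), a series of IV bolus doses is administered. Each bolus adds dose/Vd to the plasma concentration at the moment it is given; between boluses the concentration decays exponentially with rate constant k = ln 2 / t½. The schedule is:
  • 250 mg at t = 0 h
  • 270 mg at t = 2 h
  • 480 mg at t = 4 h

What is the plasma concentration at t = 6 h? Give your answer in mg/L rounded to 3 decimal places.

k = ln 2 / 23 = 0.03014 per h
Dose 1 (250 mg at t=0 h): 250·exp(−0.03014·6) = 208.646 mg/L
Dose 2 (270 mg at t=2 h): 270·exp(−0.03014·4) = 239.337 mg/L
Dose 3 (480 mg at t=4 h): 480·exp(−0.03014·2) = 451.923 mg/L
C(6) = 208.646 + 239.337 + 451.923 = 899.907 mg/L

899.907 mg/L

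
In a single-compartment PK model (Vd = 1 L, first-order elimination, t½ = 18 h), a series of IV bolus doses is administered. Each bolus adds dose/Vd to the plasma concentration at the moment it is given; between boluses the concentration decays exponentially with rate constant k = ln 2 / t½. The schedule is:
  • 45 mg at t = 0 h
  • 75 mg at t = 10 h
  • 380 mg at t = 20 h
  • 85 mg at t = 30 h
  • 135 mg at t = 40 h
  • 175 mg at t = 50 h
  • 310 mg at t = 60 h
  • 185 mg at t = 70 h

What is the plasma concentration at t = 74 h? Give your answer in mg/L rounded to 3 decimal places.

k = ln 2 / 18 = 0.03851 per h
Dose 1 (45 mg at t=0 h): 45·exp(−0.03851·74) = 2.604 mg/L
Dose 2 (75 mg at t=10 h): 75·exp(−0.03851·64) = 6.379 mg/L
Dose 3 (380 mg at t=20 h): 380·exp(−0.03851·54) = 47.500 mg/L
Dose 4 (85 mg at t=30 h): 85·exp(−0.03851·44) = 15.616 mg/L
Dose 5 (135 mg at t=40 h): 135·exp(−0.03851·34) = 36.452 mg/L
Dose 6 (175 mg at t=50 h): 175·exp(−0.03851·24) = 69.449 mg/L
Dose 7 (310 mg at t=60 h): 310·exp(−0.03851·14) = 180.812 mg/L
Dose 8 (185 mg at t=70 h): 185·exp(−0.03851·4) = 158.590 mg/L
C(74) = 2.604 + 6.379 + 47.500 + 15.616 + 36.452 + 69.449 + 180.812 + 158.590 = 517.402 mg/L

517.402 mg/L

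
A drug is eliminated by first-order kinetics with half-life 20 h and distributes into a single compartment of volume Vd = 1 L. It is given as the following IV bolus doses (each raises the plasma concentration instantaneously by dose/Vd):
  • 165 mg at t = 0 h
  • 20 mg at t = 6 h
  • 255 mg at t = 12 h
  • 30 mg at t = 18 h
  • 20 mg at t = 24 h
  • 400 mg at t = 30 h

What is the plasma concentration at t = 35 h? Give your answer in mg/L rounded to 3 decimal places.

k = ln 2 / 20 = 0.03466 per h
Dose 1 (165 mg at t=0 h): 165·exp(−0.03466·35) = 49.055 mg/L
Dose 2 (20 mg at t=6 h): 20·exp(−0.03466·29) = 7.320 mg/L
Dose 3 (255 mg at t=12 h): 255·exp(−0.03466·23) = 114.909 mg/L
Dose 4 (30 mg at t=18 h): 30·exp(−0.03466·17) = 16.644 mg/L
Dose 5 (20 mg at t=24 h): 20·exp(−0.03466·11) = 13.660 mg/L
Dose 6 (400 mg at t=30 h): 400·exp(−0.03466·5) = 336.359 mg/L
C(35) = 49.055 + 7.320 + 114.909 + 16.644 + 13.660 + 336.359 = 537.947 mg/L

537.947 mg/L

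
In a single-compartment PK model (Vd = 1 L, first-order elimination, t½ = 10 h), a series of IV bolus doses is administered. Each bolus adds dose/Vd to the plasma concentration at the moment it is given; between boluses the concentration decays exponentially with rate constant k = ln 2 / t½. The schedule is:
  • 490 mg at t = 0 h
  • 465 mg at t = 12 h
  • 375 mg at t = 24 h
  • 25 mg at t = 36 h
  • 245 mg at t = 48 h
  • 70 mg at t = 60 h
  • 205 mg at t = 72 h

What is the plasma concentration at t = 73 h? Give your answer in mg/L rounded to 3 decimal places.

287.383 mg/L

k = ln 2 / 10 = 0.06931 per h
Dose 1 (490 mg at t=0 h): 490·exp(−0.06931·73) = 3.109 mg/L
Dose 2 (465 mg at t=12 h): 465·exp(−0.06931·61) = 6.779 mg/L
Dose 3 (375 mg at t=24 h): 375·exp(−0.06931·49) = 12.560 mg/L
Dose 4 (25 mg at t=36 h): 25·exp(−0.06931·37) = 1.924 mg/L
Dose 5 (245 mg at t=48 h): 245·exp(−0.06931·25) = 43.310 mg/L
Dose 6 (70 mg at t=60 h): 70·exp(−0.06931·13) = 28.429 mg/L
Dose 7 (205 mg at t=72 h): 205·exp(−0.06931·1) = 191.272 mg/L
C(73) = 3.109 + 6.779 + 12.560 + 1.924 + 43.310 + 28.429 + 191.272 = 287.383 mg/L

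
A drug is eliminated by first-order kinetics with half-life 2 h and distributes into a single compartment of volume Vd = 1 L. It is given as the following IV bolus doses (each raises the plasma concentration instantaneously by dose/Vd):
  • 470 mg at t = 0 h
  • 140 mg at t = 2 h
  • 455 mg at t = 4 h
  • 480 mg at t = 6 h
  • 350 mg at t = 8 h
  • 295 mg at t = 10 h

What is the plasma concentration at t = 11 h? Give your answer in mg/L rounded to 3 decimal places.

k = ln 2 / 2 = 0.34657 per h
Dose 1 (470 mg at t=0 h): 470·exp(−0.34657·11) = 10.386 mg/L
Dose 2 (140 mg at t=2 h): 140·exp(−0.34657·9) = 6.187 mg/L
Dose 3 (455 mg at t=4 h): 455·exp(−0.34657·7) = 40.217 mg/L
Dose 4 (480 mg at t=6 h): 480·exp(−0.34657·5) = 84.853 mg/L
Dose 5 (350 mg at t=8 h): 350·exp(−0.34657·3) = 123.744 mg/L
Dose 6 (295 mg at t=10 h): 295·exp(−0.34657·1) = 208.597 mg/L
C(11) = 10.386 + 6.187 + 40.217 + 84.853 + 123.744 + 208.597 = 473.983 mg/L

473.983 mg/L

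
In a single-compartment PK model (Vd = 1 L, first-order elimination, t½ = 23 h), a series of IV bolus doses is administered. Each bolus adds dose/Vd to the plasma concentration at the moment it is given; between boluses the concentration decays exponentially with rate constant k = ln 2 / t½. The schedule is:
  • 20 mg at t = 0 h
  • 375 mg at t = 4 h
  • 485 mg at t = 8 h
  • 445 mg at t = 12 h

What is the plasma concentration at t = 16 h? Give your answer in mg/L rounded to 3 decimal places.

k = ln 2 / 23 = 0.03014 per h
Dose 1 (20 mg at t=0 h): 20·exp(−0.03014·16) = 12.349 mg/L
Dose 2 (375 mg at t=4 h): 375·exp(−0.03014·12) = 261.199 mg/L
Dose 3 (485 mg at t=8 h): 485·exp(−0.03014·8) = 381.097 mg/L
Dose 4 (445 mg at t=12 h): 445·exp(−0.03014·4) = 394.464 mg/L
C(16) = 12.349 + 261.199 + 381.097 + 394.464 = 1049.109 mg/L

1049.109 mg/L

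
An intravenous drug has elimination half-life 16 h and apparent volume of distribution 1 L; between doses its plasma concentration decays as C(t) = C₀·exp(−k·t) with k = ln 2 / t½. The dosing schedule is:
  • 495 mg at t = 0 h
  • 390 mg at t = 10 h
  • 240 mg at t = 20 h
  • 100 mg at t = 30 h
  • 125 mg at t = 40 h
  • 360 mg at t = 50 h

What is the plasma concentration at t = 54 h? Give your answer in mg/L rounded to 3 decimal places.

566.941 mg/L

k = ln 2 / 16 = 0.04332 per h
Dose 1 (495 mg at t=0 h): 495·exp(−0.04332·54) = 47.712 mg/L
Dose 2 (390 mg at t=10 h): 390·exp(−0.04332·44) = 57.974 mg/L
Dose 3 (240 mg at t=20 h): 240·exp(−0.04332·34) = 55.020 mg/L
Dose 4 (100 mg at t=30 h): 100·exp(−0.04332·24) = 35.355 mg/L
Dose 5 (125 mg at t=40 h): 125·exp(−0.04332·14) = 68.157 mg/L
Dose 6 (360 mg at t=50 h): 360·exp(−0.04332·4) = 302.723 mg/L
C(54) = 47.712 + 57.974 + 55.020 + 35.355 + 68.157 + 302.723 = 566.941 mg/L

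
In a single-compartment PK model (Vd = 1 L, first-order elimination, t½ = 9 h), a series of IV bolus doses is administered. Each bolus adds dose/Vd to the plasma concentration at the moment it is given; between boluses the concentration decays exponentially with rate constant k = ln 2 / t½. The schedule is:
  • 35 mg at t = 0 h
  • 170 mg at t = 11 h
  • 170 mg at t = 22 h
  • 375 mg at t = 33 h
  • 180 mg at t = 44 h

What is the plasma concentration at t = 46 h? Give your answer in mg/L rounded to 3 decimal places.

k = ln 2 / 9 = 0.07702 per h
Dose 1 (35 mg at t=0 h): 35·exp(−0.07702·46) = 1.013 mg/L
Dose 2 (170 mg at t=11 h): 170·exp(−0.07702·35) = 11.476 mg/L
Dose 3 (170 mg at t=22 h): 170·exp(−0.07702·24) = 26.773 mg/L
Dose 4 (375 mg at t=33 h): 375·exp(−0.07702·13) = 137.788 mg/L
Dose 5 (180 mg at t=44 h): 180·exp(−0.07702·2) = 154.304 mg/L
C(46) = 1.013 + 11.476 + 26.773 + 137.788 + 154.304 = 331.353 mg/L

331.353 mg/L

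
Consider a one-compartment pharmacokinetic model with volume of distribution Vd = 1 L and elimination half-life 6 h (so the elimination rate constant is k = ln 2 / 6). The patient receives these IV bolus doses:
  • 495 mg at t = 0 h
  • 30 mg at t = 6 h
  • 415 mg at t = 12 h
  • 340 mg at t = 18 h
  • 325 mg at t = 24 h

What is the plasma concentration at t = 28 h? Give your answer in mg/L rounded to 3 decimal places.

k = ln 2 / 6 = 0.11552 per h
Dose 1 (495 mg at t=0 h): 495·exp(−0.11552·28) = 19.489 mg/L
Dose 2 (30 mg at t=6 h): 30·exp(−0.11552·22) = 2.362 mg/L
Dose 3 (415 mg at t=12 h): 415·exp(−0.11552·16) = 65.358 mg/L
Dose 4 (340 mg at t=18 h): 340·exp(−0.11552·10) = 107.093 mg/L
Dose 5 (325 mg at t=24 h): 325·exp(−0.11552·4) = 204.737 mg/L
C(28) = 19.489 + 2.362 + 65.358 + 107.093 + 204.737 = 399.041 mg/L

399.041 mg/L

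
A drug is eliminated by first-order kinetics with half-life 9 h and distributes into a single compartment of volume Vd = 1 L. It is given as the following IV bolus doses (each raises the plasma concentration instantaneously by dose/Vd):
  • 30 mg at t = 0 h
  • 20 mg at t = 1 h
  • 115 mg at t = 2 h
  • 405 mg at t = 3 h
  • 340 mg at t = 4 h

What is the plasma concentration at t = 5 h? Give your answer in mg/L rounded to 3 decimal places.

788.366 mg/L

k = ln 2 / 9 = 0.07702 per h
Dose 1 (30 mg at t=0 h): 30·exp(−0.07702·5) = 20.412 mg/L
Dose 2 (20 mg at t=1 h): 20·exp(−0.07702·4) = 14.697 mg/L
Dose 3 (115 mg at t=2 h): 115·exp(−0.07702·3) = 91.276 mg/L
Dose 4 (405 mg at t=3 h): 405·exp(−0.07702·2) = 347.184 mg/L
Dose 5 (340 mg at t=4 h): 340·exp(−0.07702·1) = 314.797 mg/L
C(5) = 20.412 + 14.697 + 91.276 + 347.184 + 314.797 = 788.366 mg/L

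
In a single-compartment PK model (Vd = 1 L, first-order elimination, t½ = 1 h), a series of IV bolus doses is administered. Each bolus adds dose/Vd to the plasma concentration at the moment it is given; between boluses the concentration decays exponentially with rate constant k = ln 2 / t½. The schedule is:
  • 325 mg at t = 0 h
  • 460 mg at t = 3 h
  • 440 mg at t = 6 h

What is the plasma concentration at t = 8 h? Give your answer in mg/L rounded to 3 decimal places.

k = ln 2 / 1 = 0.69315 per h
Dose 1 (325 mg at t=0 h): 325·exp(−0.69315·8) = 1.270 mg/L
Dose 2 (460 mg at t=3 h): 460·exp(−0.69315·5) = 14.375 mg/L
Dose 3 (440 mg at t=6 h): 440·exp(−0.69315·2) = 110.000 mg/L
C(8) = 1.270 + 14.375 + 110.000 = 125.645 mg/L

125.645 mg/L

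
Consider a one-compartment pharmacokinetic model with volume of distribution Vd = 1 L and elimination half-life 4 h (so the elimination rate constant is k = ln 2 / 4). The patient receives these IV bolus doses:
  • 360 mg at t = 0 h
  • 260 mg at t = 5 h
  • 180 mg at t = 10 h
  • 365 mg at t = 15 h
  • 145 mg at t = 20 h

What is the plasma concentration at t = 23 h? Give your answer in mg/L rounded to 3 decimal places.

k = ln 2 / 4 = 0.17329 per h
Dose 1 (360 mg at t=0 h): 360·exp(−0.17329·23) = 6.689 mg/L
Dose 2 (260 mg at t=5 h): 260·exp(−0.17329·18) = 11.490 mg/L
Dose 3 (180 mg at t=10 h): 180·exp(−0.17329·13) = 18.920 mg/L
Dose 4 (365 mg at t=15 h): 365·exp(−0.17329·8) = 91.250 mg/L
Dose 5 (145 mg at t=20 h): 145·exp(−0.17329·3) = 86.218 mg/L
C(23) = 6.689 + 11.490 + 18.920 + 91.250 + 86.218 = 214.567 mg/L

214.567 mg/L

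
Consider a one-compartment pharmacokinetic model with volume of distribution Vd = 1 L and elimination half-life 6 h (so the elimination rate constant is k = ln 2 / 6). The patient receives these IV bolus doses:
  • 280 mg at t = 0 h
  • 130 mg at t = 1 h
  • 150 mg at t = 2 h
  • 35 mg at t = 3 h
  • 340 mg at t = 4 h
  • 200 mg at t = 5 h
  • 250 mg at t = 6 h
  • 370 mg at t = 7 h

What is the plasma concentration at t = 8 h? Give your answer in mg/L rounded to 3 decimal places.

1147.335 mg/L

k = ln 2 / 6 = 0.11552 per h
Dose 1 (280 mg at t=0 h): 280·exp(−0.11552·8) = 111.118 mg/L
Dose 2 (130 mg at t=1 h): 130·exp(−0.11552·7) = 57.908 mg/L
Dose 3 (150 mg at t=2 h): 150·exp(−0.11552·6) = 75.000 mg/L
Dose 4 (35 mg at t=3 h): 35·exp(−0.11552·5) = 19.643 mg/L
Dose 5 (340 mg at t=4 h): 340·exp(−0.11552·4) = 214.187 mg/L
Dose 6 (200 mg at t=5 h): 200·exp(−0.11552·3) = 141.421 mg/L
Dose 7 (250 mg at t=6 h): 250·exp(−0.11552·2) = 198.425 mg/L
Dose 8 (370 mg at t=7 h): 370·exp(−0.11552·1) = 329.633 mg/L
C(8) = 111.118 + 57.908 + 75.000 + 19.643 + 214.187 + 141.421 + 198.425 + 329.633 = 1147.335 mg/L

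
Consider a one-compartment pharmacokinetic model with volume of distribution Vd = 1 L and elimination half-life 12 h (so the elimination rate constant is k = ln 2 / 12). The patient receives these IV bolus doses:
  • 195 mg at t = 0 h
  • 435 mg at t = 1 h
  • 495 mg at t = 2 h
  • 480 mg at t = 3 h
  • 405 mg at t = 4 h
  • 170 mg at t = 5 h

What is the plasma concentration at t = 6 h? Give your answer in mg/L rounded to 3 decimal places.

1781.552 mg/L

k = ln 2 / 12 = 0.05776 per h
Dose 1 (195 mg at t=0 h): 195·exp(−0.05776·6) = 137.886 mg/L
Dose 2 (435 mg at t=1 h): 435·exp(−0.05776·5) = 325.882 mg/L
Dose 3 (495 mg at t=2 h): 495·exp(−0.05776·4) = 392.882 mg/L
Dose 4 (480 mg at t=3 h): 480·exp(−0.05776·3) = 403.630 mg/L
Dose 5 (405 mg at t=4 h): 405·exp(−0.05776·2) = 360.814 mg/L
Dose 6 (170 mg at t=5 h): 170·exp(−0.05776·1) = 160.459 mg/L
C(6) = 137.886 + 325.882 + 392.882 + 403.630 + 360.814 + 160.459 = 1781.552 mg/L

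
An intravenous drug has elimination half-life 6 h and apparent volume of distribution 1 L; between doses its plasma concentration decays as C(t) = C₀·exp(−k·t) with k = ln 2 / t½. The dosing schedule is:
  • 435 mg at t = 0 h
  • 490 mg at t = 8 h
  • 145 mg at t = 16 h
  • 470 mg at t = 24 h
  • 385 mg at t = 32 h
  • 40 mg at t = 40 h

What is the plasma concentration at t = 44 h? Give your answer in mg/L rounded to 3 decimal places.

184.141 mg/L

k = ln 2 / 6 = 0.11552 per h
Dose 1 (435 mg at t=0 h): 435·exp(−0.11552·44) = 2.697 mg/L
Dose 2 (490 mg at t=8 h): 490·exp(−0.11552·36) = 7.656 mg/L
Dose 3 (145 mg at t=16 h): 145·exp(−0.11552·28) = 5.709 mg/L
Dose 4 (470 mg at t=24 h): 470·exp(−0.11552·20) = 46.630 mg/L
Dose 5 (385 mg at t=32 h): 385·exp(−0.11552·12) = 96.250 mg/L
Dose 6 (40 mg at t=40 h): 40·exp(−0.11552·4) = 25.198 mg/L
C(44) = 2.697 + 7.656 + 5.709 + 46.630 + 96.250 + 25.198 = 184.141 mg/L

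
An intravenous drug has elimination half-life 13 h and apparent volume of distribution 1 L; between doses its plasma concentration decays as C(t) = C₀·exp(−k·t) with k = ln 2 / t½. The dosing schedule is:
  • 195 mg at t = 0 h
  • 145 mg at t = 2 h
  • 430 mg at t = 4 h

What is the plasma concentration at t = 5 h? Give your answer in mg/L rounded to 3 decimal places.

680.606 mg/L

k = ln 2 / 13 = 0.05332 per h
Dose 1 (195 mg at t=0 h): 195·exp(−0.05332·5) = 149.367 mg/L
Dose 2 (145 mg at t=2 h): 145·exp(−0.05332·3) = 123.566 mg/L
Dose 3 (430 mg at t=4 h): 430·exp(−0.05332·1) = 407.673 mg/L
C(5) = 149.367 + 123.566 + 407.673 = 680.606 mg/L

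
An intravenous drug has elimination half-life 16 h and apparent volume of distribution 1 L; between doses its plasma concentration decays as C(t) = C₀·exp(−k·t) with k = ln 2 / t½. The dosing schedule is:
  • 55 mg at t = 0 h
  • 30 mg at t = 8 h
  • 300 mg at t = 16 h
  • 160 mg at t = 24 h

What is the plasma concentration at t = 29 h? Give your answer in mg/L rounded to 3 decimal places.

327.395 mg/L

k = ln 2 / 16 = 0.04332 per h
Dose 1 (55 mg at t=0 h): 55·exp(−0.04332·29) = 15.658 mg/L
Dose 2 (30 mg at t=8 h): 30·exp(−0.04332·21) = 12.079 mg/L
Dose 3 (300 mg at t=16 h): 300·exp(−0.04332·13) = 170.818 mg/L
Dose 4 (160 mg at t=24 h): 160·exp(−0.04332·5) = 128.839 mg/L
C(29) = 15.658 + 12.079 + 170.818 + 128.839 = 327.395 mg/L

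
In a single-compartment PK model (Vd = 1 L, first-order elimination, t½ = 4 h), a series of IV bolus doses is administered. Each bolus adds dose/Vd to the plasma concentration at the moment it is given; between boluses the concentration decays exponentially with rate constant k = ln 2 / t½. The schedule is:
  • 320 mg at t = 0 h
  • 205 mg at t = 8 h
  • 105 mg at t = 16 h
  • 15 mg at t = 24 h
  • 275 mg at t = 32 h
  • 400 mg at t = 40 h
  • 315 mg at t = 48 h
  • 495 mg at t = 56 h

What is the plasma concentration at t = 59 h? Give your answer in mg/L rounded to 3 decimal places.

358.711 mg/L

k = ln 2 / 4 = 0.17329 per h
Dose 1 (320 mg at t=0 h): 320·exp(−0.17329·59) = 0.012 mg/L
Dose 2 (205 mg at t=8 h): 205·exp(−0.17329·51) = 0.030 mg/L
Dose 3 (105 mg at t=16 h): 105·exp(−0.17329·43) = 0.061 mg/L
Dose 4 (15 mg at t=24 h): 15·exp(−0.17329·35) = 0.035 mg/L
Dose 5 (275 mg at t=32 h): 275·exp(−0.17329·27) = 2.555 mg/L
Dose 6 (400 mg at t=40 h): 400·exp(−0.17329·19) = 14.865 mg/L
Dose 7 (315 mg at t=48 h): 315·exp(−0.17329·11) = 46.825 mg/L
Dose 8 (495 mg at t=56 h): 495·exp(−0.17329·3) = 294.329 mg/L
C(59) = 0.012 + 0.030 + 0.061 + 0.035 + 2.555 + 14.865 + 46.825 + 294.329 = 358.711 mg/L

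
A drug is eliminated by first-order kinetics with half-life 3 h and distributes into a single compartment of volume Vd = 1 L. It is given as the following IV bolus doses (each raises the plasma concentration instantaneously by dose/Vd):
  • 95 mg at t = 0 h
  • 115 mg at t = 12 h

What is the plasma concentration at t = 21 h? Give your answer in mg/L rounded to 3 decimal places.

k = ln 2 / 3 = 0.23105 per h
Dose 1 (95 mg at t=0 h): 95·exp(−0.23105·21) = 0.742 mg/L
Dose 2 (115 mg at t=12 h): 115·exp(−0.23105·9) = 14.375 mg/L
C(21) = 0.742 + 14.375 = 15.117 mg/L

15.117 mg/L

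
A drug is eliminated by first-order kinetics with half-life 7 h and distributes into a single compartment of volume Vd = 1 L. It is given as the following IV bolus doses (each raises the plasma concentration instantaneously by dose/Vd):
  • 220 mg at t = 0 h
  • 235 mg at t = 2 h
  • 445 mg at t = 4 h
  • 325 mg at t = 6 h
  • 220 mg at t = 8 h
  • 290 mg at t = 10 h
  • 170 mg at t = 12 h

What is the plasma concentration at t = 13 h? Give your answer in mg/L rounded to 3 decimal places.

k = ln 2 / 7 = 0.09902 per h
Dose 1 (220 mg at t=0 h): 220·exp(−0.09902·13) = 60.725 mg/L
Dose 2 (235 mg at t=2 h): 235·exp(−0.09902·11) = 79.072 mg/L
Dose 3 (445 mg at t=4 h): 445·exp(−0.09902·9) = 182.525 mg/L
Dose 4 (325 mg at t=6 h): 325·exp(−0.09902·7) = 162.500 mg/L
Dose 5 (220 mg at t=8 h): 220·exp(−0.09902·5) = 134.092 mg/L
Dose 6 (290 mg at t=10 h): 290·exp(−0.09902·3) = 215.469 mg/L
Dose 7 (170 mg at t=12 h): 170·exp(−0.09902·1) = 153.973 mg/L
C(13) = 60.725 + 79.072 + 182.525 + 162.500 + 134.092 + 215.469 + 153.973 = 988.355 mg/L

988.355 mg/L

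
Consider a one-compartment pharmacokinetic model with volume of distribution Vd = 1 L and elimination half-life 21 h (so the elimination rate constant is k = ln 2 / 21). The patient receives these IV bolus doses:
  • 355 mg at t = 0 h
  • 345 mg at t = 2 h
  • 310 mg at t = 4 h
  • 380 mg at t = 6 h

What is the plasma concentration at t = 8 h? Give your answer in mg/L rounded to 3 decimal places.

1183.014 mg/L

k = ln 2 / 21 = 0.03301 per h
Dose 1 (355 mg at t=0 h): 355·exp(−0.03301·8) = 272.615 mg/L
Dose 2 (345 mg at t=2 h): 345·exp(−0.03301·6) = 283.016 mg/L
Dose 3 (310 mg at t=4 h): 310·exp(−0.03301·4) = 271.658 mg/L
Dose 4 (380 mg at t=6 h): 380·exp(−0.03301·2) = 355.725 mg/L
C(8) = 272.615 + 283.016 + 271.658 + 355.725 = 1183.014 mg/L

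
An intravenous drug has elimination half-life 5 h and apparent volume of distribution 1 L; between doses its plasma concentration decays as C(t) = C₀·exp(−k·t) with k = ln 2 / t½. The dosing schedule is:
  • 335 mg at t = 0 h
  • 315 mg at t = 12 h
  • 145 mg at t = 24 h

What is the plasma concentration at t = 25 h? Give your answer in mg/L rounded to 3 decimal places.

188.654 mg/L

k = ln 2 / 5 = 0.13863 per h
Dose 1 (335 mg at t=0 h): 335·exp(−0.13863·25) = 10.469 mg/L
Dose 2 (315 mg at t=12 h): 315·exp(−0.13863·13) = 51.956 mg/L
Dose 3 (145 mg at t=24 h): 145·exp(−0.13863·1) = 126.230 mg/L
C(25) = 10.469 + 51.956 + 126.230 = 188.654 mg/L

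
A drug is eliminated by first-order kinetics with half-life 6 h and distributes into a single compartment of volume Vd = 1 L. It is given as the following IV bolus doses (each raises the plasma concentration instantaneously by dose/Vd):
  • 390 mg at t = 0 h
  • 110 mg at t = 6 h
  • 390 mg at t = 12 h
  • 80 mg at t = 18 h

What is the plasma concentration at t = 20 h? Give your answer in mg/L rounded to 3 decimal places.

k = ln 2 / 6 = 0.11552 per h
Dose 1 (390 mg at t=0 h): 390·exp(−0.11552·20) = 38.693 mg/L
Dose 2 (110 mg at t=6 h): 110·exp(−0.11552·14) = 21.827 mg/L
Dose 3 (390 mg at t=12 h): 390·exp(−0.11552·8) = 154.772 mg/L
Dose 4 (80 mg at t=18 h): 80·exp(−0.11552·2) = 63.496 mg/L
C(20) = 38.693 + 21.827 + 154.772 + 63.496 = 278.787 mg/L

278.787 mg/L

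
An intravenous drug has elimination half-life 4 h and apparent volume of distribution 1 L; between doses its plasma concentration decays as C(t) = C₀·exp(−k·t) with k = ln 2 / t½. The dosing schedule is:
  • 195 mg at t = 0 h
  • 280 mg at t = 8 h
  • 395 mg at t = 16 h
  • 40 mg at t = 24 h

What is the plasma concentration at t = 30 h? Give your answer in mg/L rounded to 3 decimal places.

56.320 mg/L

k = ln 2 / 4 = 0.17329 per h
Dose 1 (195 mg at t=0 h): 195·exp(−0.17329·30) = 1.077 mg/L
Dose 2 (280 mg at t=8 h): 280·exp(−0.17329·22) = 6.187 mg/L
Dose 3 (395 mg at t=16 h): 395·exp(−0.17329·14) = 34.913 mg/L
Dose 4 (40 mg at t=24 h): 40·exp(−0.17329·6) = 14.142 mg/L
C(30) = 1.077 + 6.187 + 34.913 + 14.142 = 56.320 mg/L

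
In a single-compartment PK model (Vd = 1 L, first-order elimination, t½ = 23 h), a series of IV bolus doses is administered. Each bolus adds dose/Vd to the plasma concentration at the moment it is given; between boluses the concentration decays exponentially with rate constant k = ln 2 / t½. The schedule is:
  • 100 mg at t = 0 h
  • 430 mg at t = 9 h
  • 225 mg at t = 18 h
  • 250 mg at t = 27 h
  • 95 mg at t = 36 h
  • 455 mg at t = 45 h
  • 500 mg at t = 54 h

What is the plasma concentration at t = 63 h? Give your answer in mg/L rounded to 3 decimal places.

k = ln 2 / 23 = 0.03014 per h
Dose 1 (100 mg at t=0 h): 100·exp(−0.03014·63) = 14.978 mg/L
Dose 2 (430 mg at t=9 h): 430·exp(−0.03014·54) = 84.470 mg/L
Dose 3 (225 mg at t=18 h): 225·exp(−0.03014·45) = 57.971 mg/L
Dose 4 (250 mg at t=27 h): 250·exp(−0.03014·36) = 84.482 mg/L
Dose 5 (95 mg at t=36 h): 95·exp(−0.03014·27) = 42.106 mg/L
Dose 6 (455 mg at t=45 h): 455·exp(−0.03014·18) = 264.498 mg/L
Dose 7 (500 mg at t=54 h): 500·exp(−0.03014·9) = 381.220 mg/L
C(63) = 14.978 + 84.470 + 57.971 + 84.482 + 42.106 + 264.498 + 381.220 = 929.724 mg/L

929.724 mg/L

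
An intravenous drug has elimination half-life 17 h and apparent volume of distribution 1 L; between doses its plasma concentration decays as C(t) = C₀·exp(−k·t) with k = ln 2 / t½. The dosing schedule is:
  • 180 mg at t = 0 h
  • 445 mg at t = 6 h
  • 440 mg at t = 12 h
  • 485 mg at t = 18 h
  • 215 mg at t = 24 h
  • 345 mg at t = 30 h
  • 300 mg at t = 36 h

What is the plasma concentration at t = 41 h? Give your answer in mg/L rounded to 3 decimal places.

k = ln 2 / 17 = 0.04077 per h
Dose 1 (180 mg at t=0 h): 180·exp(−0.04077·41) = 33.827 mg/L
Dose 2 (445 mg at t=6 h): 445·exp(−0.04077·35) = 106.805 mg/L
Dose 3 (440 mg at t=12 h): 440·exp(−0.04077·29) = 134.875 mg/L
Dose 4 (485 mg at t=18 h): 485·exp(−0.04077·23) = 189.874 mg/L
Dose 5 (215 mg at t=24 h): 215·exp(−0.04077·17) = 107.500 mg/L
Dose 6 (345 mg at t=30 h): 345·exp(−0.04077·11) = 220.310 mg/L
Dose 7 (300 mg at t=36 h): 300·exp(−0.04077·5) = 244.671 mg/L
C(41) = 33.827 + 106.805 + 134.875 + 189.874 + 107.500 + 220.310 + 244.671 = 1037.863 mg/L

1037.863 mg/L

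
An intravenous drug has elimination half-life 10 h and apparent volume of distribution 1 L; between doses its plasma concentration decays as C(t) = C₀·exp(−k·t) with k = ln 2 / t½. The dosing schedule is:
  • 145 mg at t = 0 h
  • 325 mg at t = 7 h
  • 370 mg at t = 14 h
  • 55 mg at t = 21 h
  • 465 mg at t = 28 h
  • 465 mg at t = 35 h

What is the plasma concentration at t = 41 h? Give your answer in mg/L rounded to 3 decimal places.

k = ln 2 / 10 = 0.06931 per h
Dose 1 (145 mg at t=0 h): 145·exp(−0.06931·41) = 8.456 mg/L
Dose 2 (325 mg at t=7 h): 325·exp(−0.06931·34) = 30.788 mg/L
Dose 3 (370 mg at t=14 h): 370·exp(−0.06931·27) = 56.940 mg/L
Dose 4 (55 mg at t=21 h): 55·exp(−0.06931·20) = 13.750 mg/L
Dose 5 (465 mg at t=28 h): 465·exp(−0.06931·13) = 188.849 mg/L
Dose 6 (465 mg at t=35 h): 465·exp(−0.06931·6) = 306.786 mg/L
C(41) = 8.456 + 30.788 + 56.940 + 13.750 + 188.849 + 306.786 = 605.568 mg/L

605.568 mg/L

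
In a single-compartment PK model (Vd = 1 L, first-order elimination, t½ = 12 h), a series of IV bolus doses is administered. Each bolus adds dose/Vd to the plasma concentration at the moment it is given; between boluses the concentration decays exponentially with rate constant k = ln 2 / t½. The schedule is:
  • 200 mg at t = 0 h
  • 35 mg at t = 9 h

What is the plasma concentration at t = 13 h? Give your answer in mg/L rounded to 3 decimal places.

122.167 mg/L

k = ln 2 / 12 = 0.05776 per h
Dose 1 (200 mg at t=0 h): 200·exp(−0.05776·13) = 94.387 mg/L
Dose 2 (35 mg at t=9 h): 35·exp(−0.05776·4) = 27.780 mg/L
C(13) = 94.387 + 27.780 = 122.167 mg/L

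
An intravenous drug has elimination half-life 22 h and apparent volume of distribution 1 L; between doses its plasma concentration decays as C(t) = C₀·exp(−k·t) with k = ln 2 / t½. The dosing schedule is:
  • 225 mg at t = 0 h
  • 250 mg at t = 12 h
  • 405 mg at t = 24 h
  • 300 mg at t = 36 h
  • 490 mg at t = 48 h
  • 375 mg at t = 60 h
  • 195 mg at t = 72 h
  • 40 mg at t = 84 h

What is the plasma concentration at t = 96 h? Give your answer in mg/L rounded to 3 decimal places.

k = ln 2 / 22 = 0.03151 per h
Dose 1 (225 mg at t=0 h): 225·exp(−0.03151·96) = 10.929 mg/L
Dose 2 (250 mg at t=12 h): 250·exp(−0.03151·84) = 17.724 mg/L
Dose 3 (405 mg at t=24 h): 405·exp(−0.03151·72) = 41.905 mg/L
Dose 4 (300 mg at t=36 h): 300·exp(−0.03151·60) = 45.303 mg/L
Dose 5 (490 mg at t=48 h): 490·exp(−0.03151·48) = 107.995 mg/L
Dose 6 (375 mg at t=60 h): 375·exp(−0.03151·36) = 120.625 mg/L
Dose 7 (195 mg at t=72 h): 195·exp(−0.03151·24) = 91.546 mg/L
Dose 8 (40 mg at t=84 h): 40·exp(−0.03151·12) = 27.407 mg/L
C(96) = 10.929 + 17.724 + 41.905 + 45.303 + 107.995 + 120.625 + 91.546 + 27.407 = 463.434 mg/L

463.434 mg/L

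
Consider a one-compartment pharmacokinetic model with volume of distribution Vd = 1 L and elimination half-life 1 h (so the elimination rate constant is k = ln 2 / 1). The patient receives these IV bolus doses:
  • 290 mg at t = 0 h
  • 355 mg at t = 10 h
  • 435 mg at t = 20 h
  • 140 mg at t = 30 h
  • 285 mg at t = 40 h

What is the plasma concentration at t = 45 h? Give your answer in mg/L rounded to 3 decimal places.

8.911 mg/L

k = ln 2 / 1 = 0.69315 per h
Dose 1 (290 mg at t=0 h): 290·exp(−0.69315·45) = 0.000 mg/L
Dose 2 (355 mg at t=10 h): 355·exp(−0.69315·35) = 0.000 mg/L
Dose 3 (435 mg at t=20 h): 435·exp(−0.69315·25) = 0.000 mg/L
Dose 4 (140 mg at t=30 h): 140·exp(−0.69315·15) = 0.004 mg/L
Dose 5 (285 mg at t=40 h): 285·exp(−0.69315·5) = 8.906 mg/L
C(45) = 0.000 + 0.000 + 0.000 + 0.004 + 8.906 = 8.911 mg/L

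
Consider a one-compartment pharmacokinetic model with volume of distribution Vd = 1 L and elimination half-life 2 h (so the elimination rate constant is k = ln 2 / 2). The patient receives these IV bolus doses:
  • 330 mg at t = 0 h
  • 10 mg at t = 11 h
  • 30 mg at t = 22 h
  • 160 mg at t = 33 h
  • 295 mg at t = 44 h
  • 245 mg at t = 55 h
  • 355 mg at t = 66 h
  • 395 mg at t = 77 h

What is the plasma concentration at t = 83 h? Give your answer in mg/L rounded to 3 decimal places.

k = ln 2 / 2 = 0.34657 per h
Dose 1 (330 mg at t=0 h): 330·exp(−0.34657·83) = 0.000 mg/L
Dose 2 (10 mg at t=11 h): 10·exp(−0.34657·72) = 0.000 mg/L
Dose 3 (30 mg at t=22 h): 30·exp(−0.34657·61) = 0.000 mg/L
Dose 4 (160 mg at t=33 h): 160·exp(−0.34657·50) = 0.000 mg/L
Dose 5 (295 mg at t=44 h): 295·exp(−0.34657·39) = 0.000 mg/L
Dose 6 (245 mg at t=55 h): 245·exp(−0.34657·28) = 0.015 mg/L
Dose 7 (355 mg at t=66 h): 355·exp(−0.34657·17) = 0.981 mg/L
Dose 8 (395 mg at t=77 h): 395·exp(−0.34657·6) = 49.375 mg/L
C(83) = 0.000 + 0.000 + 0.000 + 0.000 + 0.000 + 0.015 + 0.981 + 49.375 = 50.371 mg/L

50.371 mg/L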